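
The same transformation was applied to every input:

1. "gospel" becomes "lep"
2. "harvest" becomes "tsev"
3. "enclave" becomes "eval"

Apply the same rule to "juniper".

repi

Rule — reverse the string, then delete the last 3 characters.
"juniper" → "repinuj" → "repi".
(Check on "enclave": → "evalcne" → "eval" ✓)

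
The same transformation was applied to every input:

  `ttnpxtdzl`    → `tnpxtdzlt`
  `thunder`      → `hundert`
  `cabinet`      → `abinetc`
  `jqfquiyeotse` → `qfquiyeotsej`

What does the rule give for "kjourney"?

journeyk

Rule — move the first character to the end.
On "kjourney" that produces "journeyk".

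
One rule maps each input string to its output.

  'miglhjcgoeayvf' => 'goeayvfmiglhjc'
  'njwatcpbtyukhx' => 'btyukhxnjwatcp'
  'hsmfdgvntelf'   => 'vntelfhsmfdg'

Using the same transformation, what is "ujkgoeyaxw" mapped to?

eyaxwujkgo

The transformation: swap the front and back halves of the string.
So "ujkgoeyaxw" becomes "eyaxwujkgo".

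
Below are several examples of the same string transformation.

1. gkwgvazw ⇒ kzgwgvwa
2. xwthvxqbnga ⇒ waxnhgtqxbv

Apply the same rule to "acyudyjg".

Rule — swap each adjacent pair of characters (1↔2, 3↔4, ...), then take characters alternately from the front and the back (1st, last, 2nd, 2nd-last, ...).
For "acyudyjg" the result is "cjagudyy".

cjagudyy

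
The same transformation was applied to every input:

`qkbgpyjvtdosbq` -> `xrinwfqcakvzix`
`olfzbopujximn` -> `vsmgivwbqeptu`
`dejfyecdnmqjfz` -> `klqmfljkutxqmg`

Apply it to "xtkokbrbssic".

Rule — shift every letter 7 places forward in the alphabet (wrapping around).
For "xtkokbrbssic" the result is "earvriyizzpj".

earvriyizzpj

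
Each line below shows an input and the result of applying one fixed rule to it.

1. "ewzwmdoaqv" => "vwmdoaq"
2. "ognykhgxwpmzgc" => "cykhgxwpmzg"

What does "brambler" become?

rmble

The transformation: delete the first 3 characters, then move the last character to the front.
For "brambler" the result is "rmble".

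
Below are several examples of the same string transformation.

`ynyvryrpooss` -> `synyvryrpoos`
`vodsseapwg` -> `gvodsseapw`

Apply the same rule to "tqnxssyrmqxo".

otqnxssyrmqx

Looking at the pairs, the operation is to move the last character to the front.
On "tqnxssyrmqxo" that produces "otqnxssyrmqx".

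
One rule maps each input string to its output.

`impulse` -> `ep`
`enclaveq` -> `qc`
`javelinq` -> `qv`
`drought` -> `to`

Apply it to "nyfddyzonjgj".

The transformation: move the last 3 characters to the front (rotate right by 3), then keep one character in every 3, starting at position 3 (positions 3rd, 6th, 9th, ...).
Working it through for "nyfddyzonjgj": intermediate "jgjnyfddyzon", final "jfyn".

jfyn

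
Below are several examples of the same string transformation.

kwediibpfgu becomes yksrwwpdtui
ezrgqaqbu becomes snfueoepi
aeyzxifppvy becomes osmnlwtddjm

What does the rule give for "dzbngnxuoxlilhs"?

rnpbubliclzwzvg

The pattern: shift every letter 12 places backward in the alphabet (wrapping around).
For "dzbngnxuoxlilhs" the result is "rnpbubliclzwzvg".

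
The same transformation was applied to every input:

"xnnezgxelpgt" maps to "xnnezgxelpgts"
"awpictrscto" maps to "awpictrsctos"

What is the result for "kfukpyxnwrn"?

Rule — append "s".
Doing the same to "kfukpyxnwrn": "kfukpyxnwrns".

kfukpyxnwrns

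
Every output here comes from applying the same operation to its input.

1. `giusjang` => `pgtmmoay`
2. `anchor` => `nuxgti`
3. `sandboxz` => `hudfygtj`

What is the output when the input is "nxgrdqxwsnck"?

dcytiqtdmxjw

The rule is to swap the front and back halves of the string, then shift every letter 6 places forward in the alphabet (wrapping around).
On "nxgrdqxwsnck": the first step gives "xwsncknxgrdq", and the second then gives "dcytiqtdmxjw".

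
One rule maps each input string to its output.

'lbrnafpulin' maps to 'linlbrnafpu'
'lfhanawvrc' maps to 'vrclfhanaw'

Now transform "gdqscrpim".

Rule — move the last 3 characters to the front (rotate right by 3).
Doing the same to "gdqscrpim": "pimgdqscr".

pimgdqscr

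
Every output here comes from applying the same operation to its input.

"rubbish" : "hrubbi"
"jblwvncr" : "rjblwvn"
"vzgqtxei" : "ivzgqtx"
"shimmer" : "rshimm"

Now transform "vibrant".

The rule is to move the last 2 characters to the front (rotate right by 2), then delete the first character.
Working it through for "vibrant": intermediate "ntvibra", final "tvibra".

tvibra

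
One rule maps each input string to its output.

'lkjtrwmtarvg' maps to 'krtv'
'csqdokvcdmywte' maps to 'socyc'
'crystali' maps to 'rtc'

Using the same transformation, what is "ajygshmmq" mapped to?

The rule is to swap the first and last characters, then keep one character in every 3, starting at position 2 (positions 2nd, 5th, 8th, ...).
For "ajygshmmq", step one produces "qjygshmma"; step two turns that into "jsm".

jsm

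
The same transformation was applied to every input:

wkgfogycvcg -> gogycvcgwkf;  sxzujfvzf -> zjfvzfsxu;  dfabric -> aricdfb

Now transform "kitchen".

thenkic

The transformation: move the first 3 characters to the end (rotate left by 3), then swap the first and last characters.
On "kitchen" that produces "thenkic".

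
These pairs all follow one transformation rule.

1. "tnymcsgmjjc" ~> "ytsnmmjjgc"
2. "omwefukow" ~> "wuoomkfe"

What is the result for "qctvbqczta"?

zvttqqccb

Rule — delete the last character, then sort the characters into reverse alphabetical order.
Working it through for "qctvbqczta": intermediate "qctvbqczt", final "zvttqqccb".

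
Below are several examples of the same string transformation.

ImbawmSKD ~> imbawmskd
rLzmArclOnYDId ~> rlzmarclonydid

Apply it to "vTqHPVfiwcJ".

Rule — convert every letter to lowercase.
For "vTqHPVfiwcJ" the result is "vtqhpvfiwcj".

vtqhpvfiwcj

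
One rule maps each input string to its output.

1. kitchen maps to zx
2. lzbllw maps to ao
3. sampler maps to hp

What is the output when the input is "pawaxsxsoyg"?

The pattern: shift every letter 11 places backward in the alphabet (wrapping around), then keep only the first 2 characters.
On "pawaxsxsoyg": the first step gives "eplpmhmhdnv", and the second then gives "ep".

ep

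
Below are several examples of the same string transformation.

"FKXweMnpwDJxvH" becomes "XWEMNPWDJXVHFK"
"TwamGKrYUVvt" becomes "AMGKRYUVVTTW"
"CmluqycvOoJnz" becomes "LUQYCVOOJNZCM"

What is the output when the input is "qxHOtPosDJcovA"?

Each output is the input with this applied: move the first 2 characters to the end (rotate left by 2), then convert every letter to uppercase.
"qxHOtPosDJcovA" → "HOTPOSDJCOVAQX".
(Check on "FKXweMnpwDJxvH": → "XweMnpwDJxvHFK" → "XWEMNPWDJXVHFK" ✓)

HOTPOSDJCOVAQX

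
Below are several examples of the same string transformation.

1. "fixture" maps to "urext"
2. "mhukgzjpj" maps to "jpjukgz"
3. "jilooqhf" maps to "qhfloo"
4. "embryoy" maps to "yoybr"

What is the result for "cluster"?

terus

Rule — delete the first 2 characters, then move the last 3 characters to the front (rotate right by 3).
Applying that to "cluster" gives "terus".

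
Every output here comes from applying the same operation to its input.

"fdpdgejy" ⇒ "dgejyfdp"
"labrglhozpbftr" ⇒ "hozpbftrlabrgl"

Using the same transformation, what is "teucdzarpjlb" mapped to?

zarpjlbteucd

What's happening: swap the front and back halves of the string, then move the last character to the front.
For "teucdzarpjlb", step one produces "arpjlbteucdz"; step two turns that into "zarpjlbteucd".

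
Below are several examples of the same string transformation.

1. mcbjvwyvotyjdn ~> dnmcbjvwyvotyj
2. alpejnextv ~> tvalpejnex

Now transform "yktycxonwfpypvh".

The transformation: move the last 2 characters to the front (rotate right by 2).
Applying that to "yktycxonwfpypvh" gives "vhyktycxonwfpyp".

vhyktycxonwfpyp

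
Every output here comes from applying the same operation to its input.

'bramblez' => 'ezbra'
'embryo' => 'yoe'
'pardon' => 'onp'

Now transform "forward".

rdfo

What's happening: move the last 2 characters to the front (rotate right by 2), then delete the last 3 characters.
Doing the same to "forward": "rdfo".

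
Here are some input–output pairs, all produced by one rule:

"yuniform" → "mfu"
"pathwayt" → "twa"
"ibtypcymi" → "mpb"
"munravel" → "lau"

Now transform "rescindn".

nie

The transformation: keep one character in every 3, starting at position 2 (positions 2nd, 5th, 8th, ...), then reverse the string.
For "rescindn", step one produces "ein"; step two turns that into "nie".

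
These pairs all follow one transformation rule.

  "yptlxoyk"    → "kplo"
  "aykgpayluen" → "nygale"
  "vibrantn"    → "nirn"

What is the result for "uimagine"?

In each case the input is transformed by: move the last character to the front, then keep every other character starting from the first (positions 1st, 3rd, 5th, ...).
Applying both steps to "uimagine": "euimagin", then "eiai".

eiai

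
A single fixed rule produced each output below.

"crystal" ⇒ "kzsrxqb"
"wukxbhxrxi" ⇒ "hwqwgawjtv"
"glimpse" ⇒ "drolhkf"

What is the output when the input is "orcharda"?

What's happening: reverse the string, then shift every letter 1 place backward in the alphabet (wrapping around).
So "orcharda" becomes "zcqzgbqn".

zcqzgbqn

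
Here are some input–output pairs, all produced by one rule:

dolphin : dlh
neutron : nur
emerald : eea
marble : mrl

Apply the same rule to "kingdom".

The rule is to swap each adjacent pair of characters (1↔2, 3↔4, ...), then keep every other character starting from the second (positions 2nd, 4th, 6th, ...).
For "kingdom", step one produces "ikgnodm"; step two turns that into "knd".

knd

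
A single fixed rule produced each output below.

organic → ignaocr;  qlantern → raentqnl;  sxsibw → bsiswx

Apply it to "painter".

Each output is the input with this applied: take characters alternately from the front and the back (1st, last, 2nd, 2nd-last, ...), then move the first 3 characters to the end (rotate left by 3).
Applying both steps to "painter": "praeitn", then "eitnpra".

eitnpra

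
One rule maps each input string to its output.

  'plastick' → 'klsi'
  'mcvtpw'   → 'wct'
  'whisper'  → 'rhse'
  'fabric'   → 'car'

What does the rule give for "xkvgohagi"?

ikghg

What's happening: move the last character to the front, then keep every other character starting from the first (positions 1st, 3rd, 5th, ...).
Applying both steps to "xkvgohagi": "ixkvgohag", then "ikghg".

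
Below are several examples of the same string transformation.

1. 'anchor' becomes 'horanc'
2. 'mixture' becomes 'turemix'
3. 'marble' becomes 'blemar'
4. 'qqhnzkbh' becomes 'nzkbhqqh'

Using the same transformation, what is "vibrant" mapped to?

Rule — move the first 3 characters to the end (rotate left by 3).
For "vibrant" the result is "rantvib".

rantvib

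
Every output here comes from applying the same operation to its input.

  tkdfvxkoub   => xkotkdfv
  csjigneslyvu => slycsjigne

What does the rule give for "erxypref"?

yprerx

The rule is to delete the last 2 characters, then move the last 3 characters to the front (rotate right by 3).
Working it through for "erxypref": intermediate "erxypr", final "yprerx".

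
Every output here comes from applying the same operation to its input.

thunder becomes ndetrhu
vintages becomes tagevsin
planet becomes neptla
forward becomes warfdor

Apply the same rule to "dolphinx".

Each output is the input with this applied: swap the first and last characters, then move the first 3 characters to the end (rotate left by 3).
Applying that to "dolphinx" gives "phindxol".

phindxol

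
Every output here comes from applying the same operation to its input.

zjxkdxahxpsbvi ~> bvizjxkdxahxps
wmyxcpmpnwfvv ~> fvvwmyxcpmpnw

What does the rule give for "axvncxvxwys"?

The pattern: move the last 3 characters to the front (rotate right by 3).
For "axvncxvxwys" the result is "wysaxvncxvx".

wysaxvncxvx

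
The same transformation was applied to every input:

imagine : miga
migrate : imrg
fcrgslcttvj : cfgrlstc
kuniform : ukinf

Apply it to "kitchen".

The pattern: delete the last 3 characters, then swap each adjacent pair of characters (1↔2, 3↔4, ...).
On "kitchen": the first step gives "kitc", and the second then gives "ikct".

ikct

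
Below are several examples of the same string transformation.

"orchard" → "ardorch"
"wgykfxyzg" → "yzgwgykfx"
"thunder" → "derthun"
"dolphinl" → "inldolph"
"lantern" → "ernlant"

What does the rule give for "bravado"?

In each case the input is transformed by: move the last 3 characters to the front (rotate right by 3).
For "bravado" the result is "adobrav".

adobrav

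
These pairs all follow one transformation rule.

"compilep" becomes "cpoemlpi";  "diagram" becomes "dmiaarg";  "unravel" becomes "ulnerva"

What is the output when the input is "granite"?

gertain

The rule is to take characters alternately from the front and the back (1st, last, 2nd, 2nd-last, ...).
So "granite" becomes "gertain".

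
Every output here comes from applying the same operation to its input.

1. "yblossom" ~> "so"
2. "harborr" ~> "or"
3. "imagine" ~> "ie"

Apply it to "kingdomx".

Rule — keep every other character starting from the first (positions 1st, 3rd, 5th, ...), then delete the first 2 characters.
Starting from "kingdomx": after the first operation, "kndm"; after the second, "dm".

dm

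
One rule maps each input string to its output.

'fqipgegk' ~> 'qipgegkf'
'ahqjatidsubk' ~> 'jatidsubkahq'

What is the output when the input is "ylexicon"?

lexicony

In each case the input is transformed by: swap the front and back halves of the string, then move the last 3 characters to the front (rotate right by 3).
Applying that to "ylexicon" gives "lexicony".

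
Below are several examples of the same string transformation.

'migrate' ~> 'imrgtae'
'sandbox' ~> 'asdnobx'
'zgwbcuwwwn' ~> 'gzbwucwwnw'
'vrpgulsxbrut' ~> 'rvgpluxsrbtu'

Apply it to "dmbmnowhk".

In each case the input is transformed by: swap each adjacent pair of characters (1↔2, 3↔4, ...).
So "dmbmnowhk" becomes "mdmbonhwk".

mdmbonhwk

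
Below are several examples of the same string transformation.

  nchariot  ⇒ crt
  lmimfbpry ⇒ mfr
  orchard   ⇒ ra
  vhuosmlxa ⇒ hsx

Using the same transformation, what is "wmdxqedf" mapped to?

mqf

The pattern: keep one character in every 3, starting at position 2 (positions 2nd, 5th, 8th, ...).
"wmdxqedf" → "mqf".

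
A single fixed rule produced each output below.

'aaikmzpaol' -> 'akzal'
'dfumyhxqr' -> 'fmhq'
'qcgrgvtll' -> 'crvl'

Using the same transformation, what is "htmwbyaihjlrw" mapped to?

Rule — keep every other character starting from the second (positions 2nd, 4th, 6th, ...).
"htmwbyaihjlrw" → "twyijr".

twyijr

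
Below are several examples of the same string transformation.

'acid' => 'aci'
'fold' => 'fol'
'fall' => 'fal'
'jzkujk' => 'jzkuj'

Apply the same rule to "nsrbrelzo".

The transformation: delete the last character.
Doing the same to "nsrbrelzo": "nsrbrelz".

nsrbrelz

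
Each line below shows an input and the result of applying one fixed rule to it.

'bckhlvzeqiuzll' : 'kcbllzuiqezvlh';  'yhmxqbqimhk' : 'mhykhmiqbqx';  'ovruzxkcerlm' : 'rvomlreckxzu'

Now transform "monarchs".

Looking at the pairs, the operation is to move the first 3 characters to the end (rotate left by 3), then reverse the string.
Doing the same to "monarchs": "nomshcra".

nomshcra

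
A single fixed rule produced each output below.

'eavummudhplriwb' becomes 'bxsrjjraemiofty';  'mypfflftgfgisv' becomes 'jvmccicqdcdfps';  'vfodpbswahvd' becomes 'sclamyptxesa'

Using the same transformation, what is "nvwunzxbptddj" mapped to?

kstrkwuymqaag

In each case the input is transformed by: shift every letter 3 places backward in the alphabet (wrapping around).
"nvwunzxbptddj" → "kstrkwuymqaag".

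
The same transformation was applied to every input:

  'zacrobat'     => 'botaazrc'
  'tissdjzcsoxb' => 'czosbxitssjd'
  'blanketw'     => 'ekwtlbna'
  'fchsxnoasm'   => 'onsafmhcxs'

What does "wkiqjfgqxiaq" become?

The transformation: swap the front and back halves of the string, then swap each adjacent pair of characters (1↔2, 3↔4, ...).
Applying both steps to "wkiqjfgqxiaq": "gqxiaqwkiqjf", then "qgixqakwqifj".
(Check on "tissdjzcsoxb": → "zcsoxbtissdj" → "czosbxitssjd" ✓)

qgixqakwqifj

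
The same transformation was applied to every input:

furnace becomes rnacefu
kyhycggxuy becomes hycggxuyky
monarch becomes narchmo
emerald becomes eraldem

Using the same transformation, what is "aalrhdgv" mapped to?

The pattern: move the first 2 characters to the end (rotate left by 2).
"aalrhdgv" → "lrhdgvaa".

lrhdgvaa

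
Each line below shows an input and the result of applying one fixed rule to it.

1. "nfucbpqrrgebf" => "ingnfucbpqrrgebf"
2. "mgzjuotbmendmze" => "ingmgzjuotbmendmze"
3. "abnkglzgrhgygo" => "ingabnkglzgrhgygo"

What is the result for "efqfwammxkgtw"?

ingefqfwammxkgtw

Each output is the input with this applied: prepend "ing".
Doing the same to "efqfwammxkgtw": "ingefqfwammxkgtw".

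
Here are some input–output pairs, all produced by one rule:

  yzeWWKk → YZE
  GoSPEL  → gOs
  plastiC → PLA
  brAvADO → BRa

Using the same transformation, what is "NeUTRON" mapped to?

nEu

In each case the input is transformed by: flip the case of every letter, then keep only the first 3 characters.
For "NeUTRON", step one produces "nEutron"; step two turns that into "nEu".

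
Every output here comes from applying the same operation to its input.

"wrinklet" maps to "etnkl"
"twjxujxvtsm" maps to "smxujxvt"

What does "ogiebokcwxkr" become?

krebokcwx

In each case the input is transformed by: delete the first 3 characters, then move the last 2 characters to the front (rotate right by 2).
Working it through for "ogiebokcwxkr": intermediate "ebokcwxkr", final "krebokcwx".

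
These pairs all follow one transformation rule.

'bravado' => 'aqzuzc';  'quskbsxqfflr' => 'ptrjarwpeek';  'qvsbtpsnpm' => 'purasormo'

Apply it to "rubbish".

qtaahr

The pattern: delete the last character, then shift every letter 1 place backward in the alphabet (wrapping around).
Starting from "rubbish": after the first operation, "rubbis"; after the second, "qtaahr".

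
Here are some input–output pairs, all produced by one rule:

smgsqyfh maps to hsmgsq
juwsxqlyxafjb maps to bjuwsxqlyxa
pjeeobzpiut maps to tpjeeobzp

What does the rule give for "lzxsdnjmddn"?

In each case the input is transformed by: move the last character to the front, then delete the last 2 characters.
So "lzxsdnjmddn" becomes "nlzxsdnjm".

nlzxsdnjm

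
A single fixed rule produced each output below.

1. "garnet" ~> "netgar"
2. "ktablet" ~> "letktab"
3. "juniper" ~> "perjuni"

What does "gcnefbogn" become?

Rule — move the last 3 characters to the front (rotate right by 3).
On "gcnefbogn" that produces "ogngcnefb".

ogngcnefb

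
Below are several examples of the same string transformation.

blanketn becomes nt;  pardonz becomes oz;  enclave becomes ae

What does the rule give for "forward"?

Each output is the input with this applied: swap each adjacent pair of characters (1↔2, 3↔4, ...), then keep only the last 2 characters.
"forward" → "ofwrrad" → "ad".

ad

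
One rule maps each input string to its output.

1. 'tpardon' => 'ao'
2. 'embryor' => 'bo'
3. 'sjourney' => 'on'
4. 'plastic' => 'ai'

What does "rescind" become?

In each case the input is transformed by: keep one character in every 3, starting at position 3 (positions 3rd, 6th, 9th, ...).
Doing the same to "rescind": "sn".

sn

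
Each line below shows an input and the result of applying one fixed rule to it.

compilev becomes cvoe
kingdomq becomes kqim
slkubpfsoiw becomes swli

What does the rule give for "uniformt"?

The transformation: take characters alternately from the front and the back (1st, last, 2nd, 2nd-last, ...), then keep only the first 4 characters.
Working it through for "uniformt": intermediate "utnmirfo", final "utnm".
(Check on "compilev": → "cvoemlpi" → "cvoe" ✓)

utnm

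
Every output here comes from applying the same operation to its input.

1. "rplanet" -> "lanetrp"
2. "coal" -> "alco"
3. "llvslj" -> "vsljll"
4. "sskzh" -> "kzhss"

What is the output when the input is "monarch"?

narchmo

The transformation: move the first 2 characters to the end (rotate left by 2).
So "monarch" becomes "narchmo".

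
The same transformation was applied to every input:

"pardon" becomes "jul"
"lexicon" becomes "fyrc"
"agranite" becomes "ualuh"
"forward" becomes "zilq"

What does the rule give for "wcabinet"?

qwuvc

The pattern: shift every letter 6 places backward in the alphabet (wrapping around), then delete the last 3 characters.
Starting from "wcabinet": after the first operation, "qwuvchyn"; after the second, "qwuvc".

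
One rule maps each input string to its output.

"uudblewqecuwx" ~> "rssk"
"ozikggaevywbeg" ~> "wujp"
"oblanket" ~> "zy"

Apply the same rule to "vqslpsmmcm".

The rule is to shift every letter 12 places backward in the alphabet (wrapping around), then keep one character in every 3, starting at position 3 (positions 3rd, 6th, 9th, ...).
On "vqslpsmmcm" that produces "ggq".

ggq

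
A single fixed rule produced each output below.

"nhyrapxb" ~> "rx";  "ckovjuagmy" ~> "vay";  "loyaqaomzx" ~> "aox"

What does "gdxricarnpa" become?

rap

In each case the input is transformed by: delete the first character, then keep one character in every 3, starting at position 3 (positions 3rd, 6th, 9th, ...).
Applying both steps to "gdxricarnpa": "dxricarnpa", then "rap".
(Check on "ckovjuagmy": → "kovjuagmy" → "vay" ✓)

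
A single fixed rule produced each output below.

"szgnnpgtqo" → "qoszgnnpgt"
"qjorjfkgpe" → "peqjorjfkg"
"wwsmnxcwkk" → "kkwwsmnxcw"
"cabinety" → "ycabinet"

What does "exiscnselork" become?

orkexiscnsel

Each output is the input with this applied: swap the front and back halves of the string, then move the first 3 characters to the end (rotate left by 3).
Applying both steps to "exiscnselork": "selorkexiscn", then "orkexiscnsel".
(Check on "szgnnpgtqo": → "pgtqoszgnn" → "qoszgnnpgt" ✓)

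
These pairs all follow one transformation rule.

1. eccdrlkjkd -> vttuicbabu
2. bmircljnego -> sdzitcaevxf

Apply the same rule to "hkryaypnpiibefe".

ybiprpgegzzsvwv

Each output is the input with this applied: shift every letter 9 places backward in the alphabet (wrapping around).
On "hkryaypnpiibefe" that produces "ybiprpgegzzsvwv".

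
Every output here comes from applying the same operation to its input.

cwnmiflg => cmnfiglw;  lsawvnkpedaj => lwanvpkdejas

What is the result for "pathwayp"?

In each case the input is transformed by: swap each adjacent pair of characters (1↔2, 3↔4, ...), then move the first character to the end.
Starting from "pathwayp": after the first operation, "aphtawpy"; after the second, "phtawpya".

phtawpya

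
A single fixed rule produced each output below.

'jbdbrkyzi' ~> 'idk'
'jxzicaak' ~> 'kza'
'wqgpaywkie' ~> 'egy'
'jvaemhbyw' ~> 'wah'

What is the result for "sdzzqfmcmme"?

Each output is the input with this applied: move the last 2 characters to the front (rotate right by 2), then keep one character in every 3, starting at position 2 (positions 2nd, 5th, 8th, ...).
Starting from "sdzzqfmcmme": after the first operation, "mesdzzqfmcm"; after the second, "ezfm".
(Check on "jbdbrkyzi": → "zijbdbrky" → "idk" ✓)

ezfm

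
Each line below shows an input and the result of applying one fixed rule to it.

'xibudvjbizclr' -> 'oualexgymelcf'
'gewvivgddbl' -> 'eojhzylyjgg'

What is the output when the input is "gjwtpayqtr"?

In each case the input is transformed by: shift every letter 3 places forward in the alphabet (wrapping around), then move the last 2 characters to the front (rotate right by 2).
Applying both steps to "gjwtpayqtr": "jmzwsdbtwu", then "wujmzwsdbt".

wujmzwsdbt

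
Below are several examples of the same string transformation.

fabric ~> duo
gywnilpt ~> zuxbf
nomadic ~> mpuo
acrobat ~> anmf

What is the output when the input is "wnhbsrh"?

nedt

Rule — delete the first 3 characters, then shift every letter 12 places forward in the alphabet (wrapping around).
Starting from "wnhbsrh": after the first operation, "bsrh"; after the second, "nedt".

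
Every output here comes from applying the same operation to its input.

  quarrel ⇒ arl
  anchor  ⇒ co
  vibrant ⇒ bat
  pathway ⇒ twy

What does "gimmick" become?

mik

The transformation: keep every other character starting from the first (positions 1st, 3rd, 5th, ...), then delete the first character.
On "gimmick": the first step gives "gmik", and the second then gives "mik".
(Check on "quarrel": → "qarl" → "arl" ✓)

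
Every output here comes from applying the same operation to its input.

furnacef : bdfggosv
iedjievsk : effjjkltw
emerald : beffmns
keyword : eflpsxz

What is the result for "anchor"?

bdiops

What's happening: shift every letter 1 place forward in the alphabet (wrapping around), then sort the characters into alphabetical order.
Starting from "anchor": after the first operation, "bodips"; after the second, "bdiops".
(Check on "keyword": → "lfzxpse" → "eflpsxz" ✓)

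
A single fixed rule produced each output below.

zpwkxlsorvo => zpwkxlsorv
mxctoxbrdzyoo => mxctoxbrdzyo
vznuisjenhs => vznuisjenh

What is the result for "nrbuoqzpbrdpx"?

nrbuoqzpbrdp

Rule — delete the last character.
On "nrbuoqzpbrdpx" that produces "nrbuoqzpbrdp".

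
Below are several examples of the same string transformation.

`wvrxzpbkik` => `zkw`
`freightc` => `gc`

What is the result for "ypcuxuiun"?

xup

Rule — move the first 2 characters to the end (rotate left by 2), then keep one character in every 3, starting at position 3 (positions 3rd, 6th, 9th, ...).
For "ypcuxuiun", step one produces "cuxuiunyp"; step two turns that into "xup".
(Check on "wvrxzpbkik": → "rxzpbkikwv" → "zkw" ✓)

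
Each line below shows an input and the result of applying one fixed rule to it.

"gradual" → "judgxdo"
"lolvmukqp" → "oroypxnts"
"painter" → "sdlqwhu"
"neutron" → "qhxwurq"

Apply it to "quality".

txdolwb

Rule — shift every letter 3 places forward in the alphabet (wrapping around).
For "quality" the result is "txdolwb".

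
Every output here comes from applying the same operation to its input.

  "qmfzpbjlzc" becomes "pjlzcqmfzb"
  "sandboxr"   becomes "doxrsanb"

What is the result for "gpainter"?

Rule — swap the front and back halves of the string, then swap the first and last characters.
"gpainter" → "ntergpai" → "itergpan".

itergpan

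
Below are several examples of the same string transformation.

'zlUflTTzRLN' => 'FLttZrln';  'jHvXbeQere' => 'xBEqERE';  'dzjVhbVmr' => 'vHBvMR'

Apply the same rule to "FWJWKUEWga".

The transformation: flip the case of every letter, then delete the first 3 characters.
Applying both steps to "FWJWKUEWga": "fwjwkuewGA", then "wkuewGA".

wkuewGA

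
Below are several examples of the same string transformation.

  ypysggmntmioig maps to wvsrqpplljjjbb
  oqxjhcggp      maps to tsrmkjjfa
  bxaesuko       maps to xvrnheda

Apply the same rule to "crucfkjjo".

xurnmmiff

The pattern: shift every letter 3 places forward in the alphabet (wrapping around), then sort the characters into reverse alphabetical order.
Working it through for "crucfkjjo": intermediate "fuxfinmmr", final "xurnmmiff".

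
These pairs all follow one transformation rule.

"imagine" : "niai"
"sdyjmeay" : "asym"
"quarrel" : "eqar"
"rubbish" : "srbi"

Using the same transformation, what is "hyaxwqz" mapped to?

qhaw

In each case the input is transformed by: move the last 2 characters to the front (rotate right by 2), then keep every other character starting from the first (positions 1st, 3rd, 5th, ...).
On "hyaxwqz": the first step gives "qzhyaxw", and the second then gives "qhaw".
(Check on "rubbish": → "shrubbi" → "srbi" ✓)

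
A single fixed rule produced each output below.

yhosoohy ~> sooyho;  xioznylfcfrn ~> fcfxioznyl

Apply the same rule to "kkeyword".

ywokke

The pattern: delete the last 2 characters, then move the last 3 characters to the front (rotate right by 3).
Starting from "kkeyword": after the first operation, "kkeywo"; after the second, "ywokke".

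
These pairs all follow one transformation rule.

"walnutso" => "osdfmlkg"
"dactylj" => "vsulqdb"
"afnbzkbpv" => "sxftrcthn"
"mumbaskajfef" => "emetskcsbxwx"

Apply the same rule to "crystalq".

ujqklsdi

In each case the input is transformed by: shift every letter 8 places backward in the alphabet (wrapping around).
So "crystalq" becomes "ujqklsdi".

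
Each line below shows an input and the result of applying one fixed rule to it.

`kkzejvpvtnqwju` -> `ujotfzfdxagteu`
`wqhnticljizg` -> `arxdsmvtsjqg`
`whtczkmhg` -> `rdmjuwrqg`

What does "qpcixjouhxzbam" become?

The transformation: shift every letter 10 places forward in the alphabet (wrapping around), then move the first character to the end.
Applying both steps to "qpcixjouhxzbam": "azmshtyerhjlkw", then "zmshtyerhjlkwa".

zmshtyerhjlkwa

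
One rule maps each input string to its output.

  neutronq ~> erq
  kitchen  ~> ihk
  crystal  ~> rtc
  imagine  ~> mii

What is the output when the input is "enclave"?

nae

The rule is to move the first character to the end, then keep one character in every 3, starting at position 1 (positions 1st, 4th, 7th, ...).
Applying both steps to "enclave": "nclavee", then "nae".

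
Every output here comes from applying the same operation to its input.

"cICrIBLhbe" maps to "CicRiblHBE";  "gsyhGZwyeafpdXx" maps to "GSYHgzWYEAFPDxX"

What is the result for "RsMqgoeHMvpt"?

What's happening: flip the case of every letter.
Applying that to "RsMqgoeHMvpt" gives "rSmQGOEhmVPT".

rSmQGOEhmVPT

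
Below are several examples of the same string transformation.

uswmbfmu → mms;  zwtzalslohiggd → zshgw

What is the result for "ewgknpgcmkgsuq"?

Rule — move the first 3 characters to the end (rotate left by 3), then keep one character in every 3, starting at position 1 (positions 1st, 4th, 7th, ...).
For "ewgknpgcmkgsuq" the result is "kgkuw".
(Check on "zwtzalslohiggd": → "zalslohiggdzwt" → "zshgw" ✓)

kgkuw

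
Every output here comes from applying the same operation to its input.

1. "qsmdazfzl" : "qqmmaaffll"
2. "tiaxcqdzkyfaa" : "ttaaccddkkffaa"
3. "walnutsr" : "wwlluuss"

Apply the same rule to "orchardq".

The rule is to keep every other character starting from the first (positions 1st, 3rd, 5th, ...), then double every character.
Working it through for "orchardq": intermediate "ocad", final "ooccaadd".

ooccaadd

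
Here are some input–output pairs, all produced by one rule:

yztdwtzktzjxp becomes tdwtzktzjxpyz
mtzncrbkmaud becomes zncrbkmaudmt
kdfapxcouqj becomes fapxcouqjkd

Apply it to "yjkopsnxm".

In each case the input is transformed by: move the first 2 characters to the end (rotate left by 2).
"yjkopsnxm" → "kopsnxmyj".

kopsnxmyj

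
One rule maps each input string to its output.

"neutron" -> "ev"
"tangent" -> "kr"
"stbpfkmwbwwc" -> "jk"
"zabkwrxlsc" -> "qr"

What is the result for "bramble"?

The pattern: shift every letter 9 places backward in the alphabet (wrapping around), then keep only the first 2 characters.
Doing the same to "bramble": "si".

si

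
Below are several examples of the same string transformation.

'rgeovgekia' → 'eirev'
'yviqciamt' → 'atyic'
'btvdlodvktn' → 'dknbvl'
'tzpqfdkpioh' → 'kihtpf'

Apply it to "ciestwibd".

idcet

Rule — keep every other character starting from the first (positions 1st, 3rd, 5th, ...), then move the first 3 characters to the end (rotate left by 3).
On "ciestwibd" that produces "idcet".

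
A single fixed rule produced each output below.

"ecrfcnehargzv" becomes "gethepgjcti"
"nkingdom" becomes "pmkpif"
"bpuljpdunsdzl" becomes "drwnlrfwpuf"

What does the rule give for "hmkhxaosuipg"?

jomjzcquwk

The transformation: delete the last 2 characters, then shift every letter 2 places forward in the alphabet (wrapping around).
Working it through for "hmkhxaosuipg": intermediate "hmkhxaosui", final "jomjzcquwk".
(Check on "nkingdom": → "nkingd" → "pmkpif" ✓)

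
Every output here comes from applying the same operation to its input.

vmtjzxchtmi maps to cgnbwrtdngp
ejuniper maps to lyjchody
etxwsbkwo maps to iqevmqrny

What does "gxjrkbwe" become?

yqveldra

Rule — reverse the string, then shift every letter 6 places backward in the alphabet (wrapping around).
"gxjrkbwe" → "ewbkrjxg" → "yqveldra".
(Check on "etxwsbkwo": → "owkbswxte" → "iqevmqrny" ✓)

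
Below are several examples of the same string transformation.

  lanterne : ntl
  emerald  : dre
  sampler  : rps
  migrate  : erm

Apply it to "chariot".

trc

Each output is the input with this applied: keep one character in every 3, starting at position 1 (positions 1st, 4th, 7th, ...), then reverse the string.
On "chariot" that produces "trc".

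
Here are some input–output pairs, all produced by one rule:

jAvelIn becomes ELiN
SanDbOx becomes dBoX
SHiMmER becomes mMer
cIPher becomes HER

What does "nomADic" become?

In each case the input is transformed by: flip the case of every letter, then delete the first 3 characters.
On "nomADic": the first step gives "NOMadIC", and the second then gives "adIC".

adIC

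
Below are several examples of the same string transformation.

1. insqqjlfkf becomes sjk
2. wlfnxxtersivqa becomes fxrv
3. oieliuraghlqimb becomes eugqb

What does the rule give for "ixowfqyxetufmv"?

Each output is the input with this applied: keep one character in every 3, starting at position 3 (positions 3rd, 6th, 9th, ...).
For "ixowfqyxetufmv" the result is "oqef".

oqef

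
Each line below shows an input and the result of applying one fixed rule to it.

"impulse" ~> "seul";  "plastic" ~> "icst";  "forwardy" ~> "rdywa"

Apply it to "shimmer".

ermm

The pattern: delete the first 3 characters, then move the first 2 characters to the end (rotate left by 2).
For "shimmer", step one produces "mmer"; step two turns that into "ermm".
(Check on "impulse": → "ulse" → "seul" ✓)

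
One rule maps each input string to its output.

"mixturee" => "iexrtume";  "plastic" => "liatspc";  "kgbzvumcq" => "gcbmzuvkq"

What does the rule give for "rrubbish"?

rsuibbrh

In each case the input is transformed by: take characters alternately from the front and the back (1st, last, 2nd, 2nd-last, ...), then move the first 2 characters to the end (rotate left by 2).
Working it through for "rrubbish": intermediate "rhrsuibb", final "rsuibbrh".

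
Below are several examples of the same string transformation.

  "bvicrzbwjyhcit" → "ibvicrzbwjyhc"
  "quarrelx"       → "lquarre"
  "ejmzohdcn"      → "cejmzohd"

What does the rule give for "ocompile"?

locompi

What's happening: delete the last character, then move the last character to the front.
"ocompile" → "ocompil" → "locompi".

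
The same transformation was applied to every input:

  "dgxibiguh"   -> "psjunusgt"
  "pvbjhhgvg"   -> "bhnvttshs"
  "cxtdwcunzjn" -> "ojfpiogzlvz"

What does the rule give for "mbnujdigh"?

ynzgvpust

The transformation: shift every letter 12 places forward in the alphabet (wrapping around).
Applying that to "mbnujdigh" gives "ynzgvpust".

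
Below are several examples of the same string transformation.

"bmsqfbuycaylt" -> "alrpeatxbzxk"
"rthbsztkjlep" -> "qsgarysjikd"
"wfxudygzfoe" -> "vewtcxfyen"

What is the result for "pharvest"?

ogzqudr

What's happening: shift every letter 1 place backward in the alphabet (wrapping around), then delete the last character.
On "pharvest" that produces "ogzqudr".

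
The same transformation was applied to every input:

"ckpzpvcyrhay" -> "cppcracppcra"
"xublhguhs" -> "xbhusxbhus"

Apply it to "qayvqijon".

qyqjnqyqjn

In each case the input is transformed by: keep every other character starting from the first (positions 1st, 3rd, 5th, ...), then write the whole string twice.
So "qayvqijon" becomes "qyqjnqyqjn".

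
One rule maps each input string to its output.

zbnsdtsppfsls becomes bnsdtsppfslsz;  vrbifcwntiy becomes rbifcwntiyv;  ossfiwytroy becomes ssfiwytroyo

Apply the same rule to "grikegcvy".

In each case the input is transformed by: move the first character to the end.
So "grikegcvy" becomes "rikegcvyg".

rikegcvyg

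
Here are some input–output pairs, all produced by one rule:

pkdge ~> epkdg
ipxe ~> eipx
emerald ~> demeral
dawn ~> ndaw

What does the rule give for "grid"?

Rule — move the last character to the front.
For "grid" the result is "dgri".

dgri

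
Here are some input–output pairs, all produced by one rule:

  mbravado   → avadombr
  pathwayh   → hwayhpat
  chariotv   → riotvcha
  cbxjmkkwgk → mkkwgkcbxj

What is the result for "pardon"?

The rule is to move the last character to the front, then swap the front and back halves of the string.
"pardon" → "npardo" → "rdonpa".
(Check on "mbravado": → "ombravad" → "avadombr" ✓)

rdonpa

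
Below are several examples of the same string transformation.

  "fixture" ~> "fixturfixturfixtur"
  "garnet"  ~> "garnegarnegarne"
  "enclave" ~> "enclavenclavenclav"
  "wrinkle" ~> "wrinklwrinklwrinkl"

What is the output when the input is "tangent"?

What's happening: delete the last character, then write the whole string 3 times in a row.
Applying both steps to "tangent": "tangen", then "tangentangentangen".

tangentangentangen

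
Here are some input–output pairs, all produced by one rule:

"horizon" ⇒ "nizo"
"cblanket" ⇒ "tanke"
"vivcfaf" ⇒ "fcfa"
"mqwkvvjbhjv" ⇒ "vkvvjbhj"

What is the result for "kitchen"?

The rule is to delete the first 3 characters, then move the last character to the front.
"kitchen" → "chen" → "nche".
(Check on "mqwkvvjbhjv": → "kvvjbhjv" → "vkvvjbhj" ✓)

nche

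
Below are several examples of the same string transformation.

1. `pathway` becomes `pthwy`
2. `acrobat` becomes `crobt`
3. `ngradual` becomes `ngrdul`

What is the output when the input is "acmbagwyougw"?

Each output is the input with this applied: remove every "a".
On "acmbagwyougw" that produces "cmbgwyougw".

cmbgwyougw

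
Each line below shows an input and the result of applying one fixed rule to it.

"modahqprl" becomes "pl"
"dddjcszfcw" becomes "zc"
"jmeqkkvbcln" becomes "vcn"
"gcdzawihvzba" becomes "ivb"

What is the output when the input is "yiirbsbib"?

The pattern: keep every other character starting from the first (positions 1st, 3rd, 5th, ...), then delete the first 3 characters.
For "yiirbsbib", step one produces "yibbb"; step two turns that into "bb".

bb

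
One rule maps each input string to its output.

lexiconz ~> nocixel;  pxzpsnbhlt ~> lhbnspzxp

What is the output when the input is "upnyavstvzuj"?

uzvtsvaynpu

The pattern: delete the last character, then reverse the string.
On "upnyavstvzuj": the first step gives "upnyavstvzu", and the second then gives "uzvtsvaynpu".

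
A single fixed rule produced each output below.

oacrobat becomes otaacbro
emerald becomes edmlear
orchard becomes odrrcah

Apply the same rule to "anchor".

arnoch

The rule is to take characters alternately from the front and the back (1st, last, 2nd, 2nd-last, ...).
"anchor" → "arnoch".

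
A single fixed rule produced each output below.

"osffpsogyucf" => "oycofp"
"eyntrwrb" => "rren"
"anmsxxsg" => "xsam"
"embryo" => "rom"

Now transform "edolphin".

The rule is to swap the front and back halves of the string, then keep every other character starting from the first (positions 1st, 3rd, 5th, ...).
On "edolphin": the first step gives "phinedol", and the second then gives "pieo".

pieo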